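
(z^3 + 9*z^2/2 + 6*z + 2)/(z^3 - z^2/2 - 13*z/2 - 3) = (z + 2)/(z - 3)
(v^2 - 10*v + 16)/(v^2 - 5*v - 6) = (-v^2 + 10*v - 16)/(-v^2 + 5*v + 6)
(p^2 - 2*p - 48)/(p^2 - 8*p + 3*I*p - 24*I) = (p + 6)/(p + 3*I)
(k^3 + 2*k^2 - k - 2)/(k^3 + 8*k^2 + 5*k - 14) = (k + 1)/(k + 7)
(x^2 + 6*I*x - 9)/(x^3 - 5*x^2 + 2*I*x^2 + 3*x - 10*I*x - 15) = (x + 3*I)/(x^2 - x*(5 + I) + 5*I)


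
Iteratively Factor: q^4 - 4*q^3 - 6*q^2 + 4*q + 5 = (q - 5)*(q^3 + q^2 - q - 1) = (q - 5)*(q + 1)*(q^2 - 1) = (q - 5)*(q - 1)*(q + 1)*(q + 1)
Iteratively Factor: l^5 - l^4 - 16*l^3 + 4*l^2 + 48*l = (l)*(l^4 - l^3 - 16*l^2 + 4*l + 48) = l*(l - 4)*(l^3 + 3*l^2 - 4*l - 12) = l*(l - 4)*(l + 2)*(l^2 + l - 6) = l*(l - 4)*(l - 2)*(l + 2)*(l + 3)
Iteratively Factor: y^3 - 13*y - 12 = (y - 4)*(y^2 + 4*y + 3) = (y - 4)*(y + 1)*(y + 3)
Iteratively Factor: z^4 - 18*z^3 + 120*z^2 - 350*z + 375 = (z - 3)*(z^3 - 15*z^2 + 75*z - 125) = (z - 5)*(z - 3)*(z^2 - 10*z + 25) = (z - 5)^2*(z - 3)*(z - 5)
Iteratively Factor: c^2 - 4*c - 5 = (c - 5)*(c + 1)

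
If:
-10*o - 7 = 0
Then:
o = -7/10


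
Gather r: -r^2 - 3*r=-r^2 - 3*r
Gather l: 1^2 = 1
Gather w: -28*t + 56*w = -28*t + 56*w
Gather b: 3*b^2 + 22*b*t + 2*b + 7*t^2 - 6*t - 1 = 3*b^2 + b*(22*t + 2) + 7*t^2 - 6*t - 1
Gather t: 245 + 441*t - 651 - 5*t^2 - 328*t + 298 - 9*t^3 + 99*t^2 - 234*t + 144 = -9*t^3 + 94*t^2 - 121*t + 36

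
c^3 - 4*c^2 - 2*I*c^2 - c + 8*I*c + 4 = (c - 4)*(c - I)^2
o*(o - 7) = o^2 - 7*o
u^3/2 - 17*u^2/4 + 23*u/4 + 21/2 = (u/2 + 1/2)*(u - 6)*(u - 7/2)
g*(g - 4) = g^2 - 4*g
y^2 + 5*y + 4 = (y + 1)*(y + 4)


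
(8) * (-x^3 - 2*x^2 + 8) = -8*x^3 - 16*x^2 + 64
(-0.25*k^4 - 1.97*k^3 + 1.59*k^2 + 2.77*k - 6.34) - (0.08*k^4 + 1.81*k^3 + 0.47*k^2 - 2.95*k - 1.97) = -0.33*k^4 - 3.78*k^3 + 1.12*k^2 + 5.72*k - 4.37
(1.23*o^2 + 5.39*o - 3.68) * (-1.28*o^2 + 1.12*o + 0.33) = -1.5744*o^4 - 5.5216*o^3 + 11.1531*o^2 - 2.3429*o - 1.2144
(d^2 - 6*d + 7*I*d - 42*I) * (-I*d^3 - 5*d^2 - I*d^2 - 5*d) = -I*d^5 + 2*d^4 + 5*I*d^4 - 10*d^3 - 29*I*d^3 - 12*d^2 + 175*I*d^2 + 210*I*d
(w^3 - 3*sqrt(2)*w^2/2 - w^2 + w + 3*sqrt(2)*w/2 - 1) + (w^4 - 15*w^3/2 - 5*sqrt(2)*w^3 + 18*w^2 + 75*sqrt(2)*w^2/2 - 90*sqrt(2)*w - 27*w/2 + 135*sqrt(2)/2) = w^4 - 5*sqrt(2)*w^3 - 13*w^3/2 + 17*w^2 + 36*sqrt(2)*w^2 - 177*sqrt(2)*w/2 - 25*w/2 - 1 + 135*sqrt(2)/2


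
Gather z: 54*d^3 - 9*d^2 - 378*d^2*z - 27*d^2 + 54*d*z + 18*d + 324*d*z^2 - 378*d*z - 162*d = 54*d^3 - 36*d^2 + 324*d*z^2 - 144*d + z*(-378*d^2 - 324*d)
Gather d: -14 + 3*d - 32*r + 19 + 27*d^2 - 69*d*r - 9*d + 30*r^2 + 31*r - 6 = 27*d^2 + d*(-69*r - 6) + 30*r^2 - r - 1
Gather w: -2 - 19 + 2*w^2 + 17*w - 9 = 2*w^2 + 17*w - 30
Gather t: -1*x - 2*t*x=-2*t*x - x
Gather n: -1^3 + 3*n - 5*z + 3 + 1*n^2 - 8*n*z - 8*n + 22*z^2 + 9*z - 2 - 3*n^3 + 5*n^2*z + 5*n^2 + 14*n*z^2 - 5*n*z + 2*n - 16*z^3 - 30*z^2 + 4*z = -3*n^3 + n^2*(5*z + 6) + n*(14*z^2 - 13*z - 3) - 16*z^3 - 8*z^2 + 8*z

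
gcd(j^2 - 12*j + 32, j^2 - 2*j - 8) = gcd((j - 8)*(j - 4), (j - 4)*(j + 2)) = j - 4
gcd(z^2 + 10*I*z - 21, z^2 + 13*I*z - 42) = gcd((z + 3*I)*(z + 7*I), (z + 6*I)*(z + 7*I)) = z + 7*I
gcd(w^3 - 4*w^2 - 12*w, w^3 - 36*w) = w^2 - 6*w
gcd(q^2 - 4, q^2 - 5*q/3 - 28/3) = 1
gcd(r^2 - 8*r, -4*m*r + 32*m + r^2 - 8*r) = r - 8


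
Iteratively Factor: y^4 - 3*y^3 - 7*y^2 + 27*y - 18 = (y - 3)*(y^3 - 7*y + 6) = (y - 3)*(y - 1)*(y^2 + y - 6) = (y - 3)*(y - 2)*(y - 1)*(y + 3)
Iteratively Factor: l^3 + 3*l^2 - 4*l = (l - 1)*(l^2 + 4*l) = (l - 1)*(l + 4)*(l)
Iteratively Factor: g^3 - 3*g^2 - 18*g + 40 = (g + 4)*(g^2 - 7*g + 10) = (g - 2)*(g + 4)*(g - 5)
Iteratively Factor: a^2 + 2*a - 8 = (a - 2)*(a + 4)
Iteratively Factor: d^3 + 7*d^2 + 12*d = (d + 4)*(d^2 + 3*d) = d*(d + 4)*(d + 3)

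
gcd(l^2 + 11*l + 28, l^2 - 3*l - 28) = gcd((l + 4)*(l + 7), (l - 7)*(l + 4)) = l + 4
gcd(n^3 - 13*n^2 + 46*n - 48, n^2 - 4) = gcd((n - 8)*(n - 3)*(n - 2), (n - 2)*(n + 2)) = n - 2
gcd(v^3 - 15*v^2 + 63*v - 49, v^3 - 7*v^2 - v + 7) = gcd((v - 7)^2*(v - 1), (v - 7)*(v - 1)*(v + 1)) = v^2 - 8*v + 7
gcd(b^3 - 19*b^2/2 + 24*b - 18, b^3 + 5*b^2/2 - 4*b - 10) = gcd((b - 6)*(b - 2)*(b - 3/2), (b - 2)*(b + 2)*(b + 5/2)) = b - 2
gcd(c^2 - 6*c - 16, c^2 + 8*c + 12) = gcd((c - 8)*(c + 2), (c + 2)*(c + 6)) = c + 2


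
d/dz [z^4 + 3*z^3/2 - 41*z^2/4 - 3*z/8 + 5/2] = 4*z^3 + 9*z^2/2 - 41*z/2 - 3/8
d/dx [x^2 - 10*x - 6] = 2*x - 10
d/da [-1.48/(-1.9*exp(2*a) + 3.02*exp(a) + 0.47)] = (4.4696 - 5.624*exp(a))*exp(a)/(-1.9*exp(2*a) + 3.02*exp(a) + 0.47)^2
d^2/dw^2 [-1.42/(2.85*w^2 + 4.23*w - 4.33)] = (23.0679*w^2 + 34.23762*w - 1.42*(5.7*w + 4.23)*(11.4*w + 8.46) - 35.04702)/(2.85*w^2 + 4.23*w - 4.33)^3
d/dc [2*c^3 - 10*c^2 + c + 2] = 6*c^2 - 20*c + 1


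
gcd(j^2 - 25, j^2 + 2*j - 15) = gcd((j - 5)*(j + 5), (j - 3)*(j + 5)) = j + 5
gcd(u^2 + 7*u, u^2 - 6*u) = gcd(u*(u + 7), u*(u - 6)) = u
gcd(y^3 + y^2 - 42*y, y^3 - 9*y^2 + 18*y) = y^2 - 6*y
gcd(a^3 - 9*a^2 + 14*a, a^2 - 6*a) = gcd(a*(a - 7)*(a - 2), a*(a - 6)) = a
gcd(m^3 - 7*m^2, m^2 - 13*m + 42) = m - 7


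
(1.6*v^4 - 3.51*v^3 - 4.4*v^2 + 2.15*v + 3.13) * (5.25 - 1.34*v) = -2.144*v^5 + 13.1034*v^4 - 12.5315*v^3 - 25.981*v^2 + 7.0933*v + 16.4325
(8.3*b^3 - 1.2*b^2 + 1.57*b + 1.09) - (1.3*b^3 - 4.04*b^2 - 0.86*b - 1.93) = 7.0*b^3 + 2.84*b^2 + 2.43*b + 3.02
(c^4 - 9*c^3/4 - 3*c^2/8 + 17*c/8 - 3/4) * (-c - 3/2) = -c^5 + 3*c^4/4 + 15*c^3/4 - 25*c^2/16 - 39*c/16 + 9/8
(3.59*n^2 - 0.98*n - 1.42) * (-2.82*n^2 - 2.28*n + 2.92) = -10.1238*n^4 - 5.4216*n^3 + 16.7216*n^2 + 0.376*n - 4.1464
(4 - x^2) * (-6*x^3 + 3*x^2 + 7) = 6*x^5 - 3*x^4 - 24*x^3 + 5*x^2 + 28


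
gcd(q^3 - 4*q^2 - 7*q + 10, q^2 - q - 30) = 1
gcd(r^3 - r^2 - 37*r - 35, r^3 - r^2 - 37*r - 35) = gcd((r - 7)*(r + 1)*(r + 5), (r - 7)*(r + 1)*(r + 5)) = r^3 - r^2 - 37*r - 35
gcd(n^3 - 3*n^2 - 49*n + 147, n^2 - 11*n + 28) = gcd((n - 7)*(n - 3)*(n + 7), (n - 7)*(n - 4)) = n - 7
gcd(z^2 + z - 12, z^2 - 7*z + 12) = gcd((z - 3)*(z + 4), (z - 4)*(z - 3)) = z - 3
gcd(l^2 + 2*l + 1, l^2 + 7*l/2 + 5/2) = l + 1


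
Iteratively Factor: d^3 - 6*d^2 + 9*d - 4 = (d - 1)*(d^2 - 5*d + 4) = (d - 4)*(d - 1)*(d - 1)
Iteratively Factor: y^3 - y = (y + 1)*(y^2 - y) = (y - 1)*(y + 1)*(y)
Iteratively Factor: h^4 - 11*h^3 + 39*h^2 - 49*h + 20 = (h - 5)*(h^3 - 6*h^2 + 9*h - 4) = (h - 5)*(h - 1)*(h^2 - 5*h + 4) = (h - 5)*(h - 1)^2*(h - 4)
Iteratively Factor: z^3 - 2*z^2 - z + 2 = (z - 1)*(z^2 - z - 2) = (z - 2)*(z - 1)*(z + 1)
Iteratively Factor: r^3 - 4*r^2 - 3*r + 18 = (r - 3)*(r^2 - r - 6) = (r - 3)^2*(r + 2)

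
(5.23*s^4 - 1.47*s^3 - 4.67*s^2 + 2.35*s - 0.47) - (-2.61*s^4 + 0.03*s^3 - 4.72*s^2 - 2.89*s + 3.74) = 7.84*s^4 - 1.5*s^3 + 0.0499999999999998*s^2 + 5.24*s - 4.21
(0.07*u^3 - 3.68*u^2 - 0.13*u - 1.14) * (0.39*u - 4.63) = 0.0273*u^4 - 1.7593*u^3 + 16.9877*u^2 + 0.1573*u + 5.2782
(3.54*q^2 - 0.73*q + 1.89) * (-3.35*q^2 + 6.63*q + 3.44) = -11.859*q^4 + 25.9157*q^3 + 1.0062*q^2 + 10.0195*q + 6.5016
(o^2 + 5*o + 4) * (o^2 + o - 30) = o^4 + 6*o^3 - 21*o^2 - 146*o - 120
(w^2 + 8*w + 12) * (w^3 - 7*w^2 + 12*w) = w^5 + w^4 - 32*w^3 + 12*w^2 + 144*w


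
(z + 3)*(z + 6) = z^2 + 9*z + 18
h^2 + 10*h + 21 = (h + 3)*(h + 7)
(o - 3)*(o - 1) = o^2 - 4*o + 3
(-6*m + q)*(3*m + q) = -18*m^2 - 3*m*q + q^2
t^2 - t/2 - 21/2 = (t - 7/2)*(t + 3)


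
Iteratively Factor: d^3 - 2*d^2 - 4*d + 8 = (d - 2)*(d^2 - 4) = (d - 2)^2*(d + 2)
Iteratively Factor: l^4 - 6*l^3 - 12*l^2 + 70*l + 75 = (l - 5)*(l^3 - l^2 - 17*l - 15) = (l - 5)*(l + 3)*(l^2 - 4*l - 5) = (l - 5)^2*(l + 3)*(l + 1)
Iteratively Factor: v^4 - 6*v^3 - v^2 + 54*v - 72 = (v - 2)*(v^3 - 4*v^2 - 9*v + 36) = (v - 2)*(v + 3)*(v^2 - 7*v + 12) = (v - 3)*(v - 2)*(v + 3)*(v - 4)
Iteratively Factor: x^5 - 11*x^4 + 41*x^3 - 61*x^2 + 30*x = (x - 5)*(x^4 - 6*x^3 + 11*x^2 - 6*x) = (x - 5)*(x - 1)*(x^3 - 5*x^2 + 6*x) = (x - 5)*(x - 2)*(x - 1)*(x^2 - 3*x) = x*(x - 5)*(x - 2)*(x - 1)*(x - 3)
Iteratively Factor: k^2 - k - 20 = (k + 4)*(k - 5)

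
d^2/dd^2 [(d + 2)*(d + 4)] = 2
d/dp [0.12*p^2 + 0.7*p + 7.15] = 0.24*p + 0.7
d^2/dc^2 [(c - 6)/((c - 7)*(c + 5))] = 2*(c^3 - 18*c^2 + 141*c - 304)/(c^6 - 6*c^5 - 93*c^4 + 412*c^3 + 3255*c^2 - 7350*c - 42875)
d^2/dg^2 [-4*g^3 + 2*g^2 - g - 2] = 4 - 24*g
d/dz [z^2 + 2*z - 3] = 2*z + 2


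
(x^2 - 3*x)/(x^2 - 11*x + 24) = x/(x - 8)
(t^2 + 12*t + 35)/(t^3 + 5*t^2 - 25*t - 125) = (t + 7)/(t^2 - 25)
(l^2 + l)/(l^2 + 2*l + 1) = l/(l + 1)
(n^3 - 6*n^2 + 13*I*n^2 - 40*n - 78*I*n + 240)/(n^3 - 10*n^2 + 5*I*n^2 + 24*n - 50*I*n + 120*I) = (n + 8*I)/(n - 4)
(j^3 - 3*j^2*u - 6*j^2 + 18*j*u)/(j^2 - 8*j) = (j^2 - 3*j*u - 6*j + 18*u)/(j - 8)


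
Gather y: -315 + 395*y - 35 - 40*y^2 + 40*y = -40*y^2 + 435*y - 350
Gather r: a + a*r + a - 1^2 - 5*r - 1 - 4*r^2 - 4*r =2*a - 4*r^2 + r*(a - 9) - 2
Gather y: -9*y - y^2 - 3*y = -y^2 - 12*y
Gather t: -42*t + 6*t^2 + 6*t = 6*t^2 - 36*t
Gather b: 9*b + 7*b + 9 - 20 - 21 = 16*b - 32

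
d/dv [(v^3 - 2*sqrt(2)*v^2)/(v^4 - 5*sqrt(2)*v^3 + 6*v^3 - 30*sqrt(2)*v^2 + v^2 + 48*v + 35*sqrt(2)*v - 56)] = v*(-v*(v - 2*sqrt(2))*(4*v^3 - 15*sqrt(2)*v^2 + 18*v^2 - 60*sqrt(2)*v + 2*v + 48 + 35*sqrt(2)) + (3*v - 4*sqrt(2))*(v^4 - 5*sqrt(2)*v^3 + 6*v^3 - 30*sqrt(2)*v^2 + v^2 + 48*v + 35*sqrt(2)*v - 56))/(v^4 - 5*sqrt(2)*v^3 + 6*v^3 - 30*sqrt(2)*v^2 + v^2 + 48*v + 35*sqrt(2)*v - 56)^2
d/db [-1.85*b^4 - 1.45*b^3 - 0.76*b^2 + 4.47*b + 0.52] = -7.4*b^3 - 4.35*b^2 - 1.52*b + 4.47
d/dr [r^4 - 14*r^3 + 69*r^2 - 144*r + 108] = 4*r^3 - 42*r^2 + 138*r - 144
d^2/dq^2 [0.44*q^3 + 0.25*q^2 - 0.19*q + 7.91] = 2.64*q + 0.5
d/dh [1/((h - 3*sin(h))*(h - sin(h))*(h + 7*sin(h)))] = (-3*h^2*cos(h) - 3*h^2 - 6*h*sin(h) + 25*h*sin(2*h) - 63*cos(h)/4 - 25*cos(2*h)/2 + 63*cos(3*h)/4 + 25/2)/((h - 3*sin(h))^2*(h - sin(h))^2*(h + 7*sin(h))^2)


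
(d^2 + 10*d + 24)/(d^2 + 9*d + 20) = (d + 6)/(d + 5)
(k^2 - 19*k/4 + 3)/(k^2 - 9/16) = 4*(k - 4)/(4*k + 3)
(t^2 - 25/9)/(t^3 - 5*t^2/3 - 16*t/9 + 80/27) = 3*(3*t + 5)/(9*t^2 - 16)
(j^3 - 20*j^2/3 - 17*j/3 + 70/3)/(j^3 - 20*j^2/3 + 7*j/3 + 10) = (j^2 - 5*j - 14)/(j^2 - 5*j - 6)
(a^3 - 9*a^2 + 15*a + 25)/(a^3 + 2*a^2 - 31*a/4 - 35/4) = 4*(a^2 - 10*a + 25)/(4*a^2 + 4*a - 35)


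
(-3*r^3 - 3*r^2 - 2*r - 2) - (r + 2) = -3*r^3 - 3*r^2 - 3*r - 4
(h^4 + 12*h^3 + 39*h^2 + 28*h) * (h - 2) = h^5 + 10*h^4 + 15*h^3 - 50*h^2 - 56*h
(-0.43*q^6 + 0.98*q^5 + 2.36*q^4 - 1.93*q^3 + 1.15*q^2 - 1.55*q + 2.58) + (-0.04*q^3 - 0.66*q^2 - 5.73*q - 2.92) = -0.43*q^6 + 0.98*q^5 + 2.36*q^4 - 1.97*q^3 + 0.49*q^2 - 7.28*q - 0.34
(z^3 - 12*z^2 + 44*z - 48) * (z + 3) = z^4 - 9*z^3 + 8*z^2 + 84*z - 144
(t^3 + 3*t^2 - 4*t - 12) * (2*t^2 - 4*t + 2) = 2*t^5 + 2*t^4 - 18*t^3 - 2*t^2 + 40*t - 24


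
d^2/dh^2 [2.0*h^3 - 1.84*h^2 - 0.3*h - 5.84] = 12.0*h - 3.68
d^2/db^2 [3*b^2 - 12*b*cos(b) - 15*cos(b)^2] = 12*b*cos(b) - 60*sin(b)^2 + 24*sin(b) + 36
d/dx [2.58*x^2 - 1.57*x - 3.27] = 5.16*x - 1.57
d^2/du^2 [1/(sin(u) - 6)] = (-6*sin(u) + cos(u)^2 + 1)/(sin(u) - 6)^3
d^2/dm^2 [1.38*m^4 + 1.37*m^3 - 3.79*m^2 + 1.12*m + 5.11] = 16.56*m^2 + 8.22*m - 7.58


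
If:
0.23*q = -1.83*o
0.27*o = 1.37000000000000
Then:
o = 5.07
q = -40.37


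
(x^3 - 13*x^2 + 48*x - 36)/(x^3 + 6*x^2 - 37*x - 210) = (x^2 - 7*x + 6)/(x^2 + 12*x + 35)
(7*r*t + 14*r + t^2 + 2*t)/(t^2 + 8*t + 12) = (7*r + t)/(t + 6)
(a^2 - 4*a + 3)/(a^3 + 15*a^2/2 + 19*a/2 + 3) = 2*(a^2 - 4*a + 3)/(2*a^3 + 15*a^2 + 19*a + 6)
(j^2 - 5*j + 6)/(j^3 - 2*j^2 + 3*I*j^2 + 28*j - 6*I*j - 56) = (j - 3)/(j^2 + 3*I*j + 28)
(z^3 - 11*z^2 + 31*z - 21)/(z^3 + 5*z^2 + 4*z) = (z^3 - 11*z^2 + 31*z - 21)/(z*(z^2 + 5*z + 4))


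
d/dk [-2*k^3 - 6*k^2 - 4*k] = -6*k^2 - 12*k - 4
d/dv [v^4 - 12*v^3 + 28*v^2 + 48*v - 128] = 4*v^3 - 36*v^2 + 56*v + 48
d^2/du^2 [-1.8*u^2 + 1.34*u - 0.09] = -3.60000000000000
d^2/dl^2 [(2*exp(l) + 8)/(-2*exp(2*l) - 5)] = (-8*exp(4*l) - 128*exp(3*l) + 120*exp(2*l) + 320*exp(l) - 50)*exp(l)/(8*exp(6*l) + 60*exp(4*l) + 150*exp(2*l) + 125)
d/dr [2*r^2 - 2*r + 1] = 4*r - 2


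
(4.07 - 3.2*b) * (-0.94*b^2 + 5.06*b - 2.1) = 3.008*b^3 - 20.0178*b^2 + 27.3142*b - 8.547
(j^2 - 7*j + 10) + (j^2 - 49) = 2*j^2 - 7*j - 39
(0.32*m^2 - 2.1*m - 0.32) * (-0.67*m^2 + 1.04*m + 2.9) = -0.2144*m^4 + 1.7398*m^3 - 1.0416*m^2 - 6.4228*m - 0.928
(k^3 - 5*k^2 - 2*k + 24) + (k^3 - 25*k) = 2*k^3 - 5*k^2 - 27*k + 24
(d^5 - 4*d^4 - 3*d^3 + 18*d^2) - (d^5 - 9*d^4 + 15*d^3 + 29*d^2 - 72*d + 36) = 5*d^4 - 18*d^3 - 11*d^2 + 72*d - 36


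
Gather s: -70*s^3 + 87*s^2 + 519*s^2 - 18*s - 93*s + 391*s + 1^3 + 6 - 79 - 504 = -70*s^3 + 606*s^2 + 280*s - 576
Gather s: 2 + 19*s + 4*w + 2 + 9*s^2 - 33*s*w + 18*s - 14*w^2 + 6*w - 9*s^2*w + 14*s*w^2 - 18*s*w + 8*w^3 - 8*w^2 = s^2*(9 - 9*w) + s*(14*w^2 - 51*w + 37) + 8*w^3 - 22*w^2 + 10*w + 4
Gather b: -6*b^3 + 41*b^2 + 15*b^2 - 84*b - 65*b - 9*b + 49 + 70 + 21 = -6*b^3 + 56*b^2 - 158*b + 140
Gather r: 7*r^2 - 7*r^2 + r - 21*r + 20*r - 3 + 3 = 0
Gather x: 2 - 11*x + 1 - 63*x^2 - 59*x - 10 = -63*x^2 - 70*x - 7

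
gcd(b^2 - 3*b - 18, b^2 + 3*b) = b + 3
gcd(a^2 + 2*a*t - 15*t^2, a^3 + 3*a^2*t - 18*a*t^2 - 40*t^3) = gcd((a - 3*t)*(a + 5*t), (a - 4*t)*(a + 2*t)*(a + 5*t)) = a + 5*t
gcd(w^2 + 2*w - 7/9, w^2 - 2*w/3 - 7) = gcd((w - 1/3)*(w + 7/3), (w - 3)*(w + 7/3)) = w + 7/3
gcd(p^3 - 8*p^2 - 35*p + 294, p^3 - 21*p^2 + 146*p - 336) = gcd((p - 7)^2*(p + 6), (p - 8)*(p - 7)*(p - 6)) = p - 7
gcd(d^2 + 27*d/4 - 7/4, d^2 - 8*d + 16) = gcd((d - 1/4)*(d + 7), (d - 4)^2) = 1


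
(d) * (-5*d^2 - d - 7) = -5*d^3 - d^2 - 7*d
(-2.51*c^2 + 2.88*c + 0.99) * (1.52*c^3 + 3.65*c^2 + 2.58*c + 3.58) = -3.8152*c^5 - 4.7839*c^4 + 5.541*c^3 + 2.0581*c^2 + 12.8646*c + 3.5442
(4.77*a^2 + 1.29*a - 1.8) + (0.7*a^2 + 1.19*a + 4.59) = 5.47*a^2 + 2.48*a + 2.79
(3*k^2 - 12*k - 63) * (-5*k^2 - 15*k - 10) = -15*k^4 + 15*k^3 + 465*k^2 + 1065*k + 630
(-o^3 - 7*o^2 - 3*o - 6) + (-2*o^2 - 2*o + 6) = -o^3 - 9*o^2 - 5*o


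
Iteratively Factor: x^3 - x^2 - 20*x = (x)*(x^2 - x - 20) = x*(x + 4)*(x - 5)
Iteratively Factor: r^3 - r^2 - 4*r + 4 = (r - 2)*(r^2 + r - 2) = (r - 2)*(r + 2)*(r - 1)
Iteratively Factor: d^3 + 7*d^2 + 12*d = (d + 3)*(d^2 + 4*d) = d*(d + 3)*(d + 4)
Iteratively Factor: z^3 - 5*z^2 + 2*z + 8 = (z - 2)*(z^2 - 3*z - 4) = (z - 2)*(z + 1)*(z - 4)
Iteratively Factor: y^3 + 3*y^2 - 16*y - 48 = (y + 4)*(y^2 - y - 12) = (y + 3)*(y + 4)*(y - 4)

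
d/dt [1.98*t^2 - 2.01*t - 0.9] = 3.96*t - 2.01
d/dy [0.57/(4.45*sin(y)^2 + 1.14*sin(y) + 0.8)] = -(5.073*sin(y) + 0.6498)*cos(y)/(4.45*sin(y)^2 + 1.14*sin(y) + 0.8)^2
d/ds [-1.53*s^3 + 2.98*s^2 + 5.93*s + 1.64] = -4.59*s^2 + 5.96*s + 5.93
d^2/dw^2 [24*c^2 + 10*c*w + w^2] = 2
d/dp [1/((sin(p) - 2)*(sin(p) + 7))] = -(2*sin(p) + 5)*cos(p)/((sin(p) - 2)^2*(sin(p) + 7)^2)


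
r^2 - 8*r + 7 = (r - 7)*(r - 1)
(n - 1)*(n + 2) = n^2 + n - 2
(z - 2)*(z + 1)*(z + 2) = z^3 + z^2 - 4*z - 4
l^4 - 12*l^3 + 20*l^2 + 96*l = l*(l - 8)*(l - 6)*(l + 2)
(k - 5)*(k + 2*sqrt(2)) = k^2 - 5*k + 2*sqrt(2)*k - 10*sqrt(2)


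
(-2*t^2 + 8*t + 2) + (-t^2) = -3*t^2 + 8*t + 2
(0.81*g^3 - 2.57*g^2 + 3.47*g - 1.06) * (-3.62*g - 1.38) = -2.9322*g^4 + 8.1856*g^3 - 9.0148*g^2 - 0.9514*g + 1.4628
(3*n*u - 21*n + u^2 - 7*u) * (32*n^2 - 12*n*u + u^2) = 96*n^3*u - 672*n^3 - 4*n^2*u^2 + 28*n^2*u - 9*n*u^3 + 63*n*u^2 + u^4 - 7*u^3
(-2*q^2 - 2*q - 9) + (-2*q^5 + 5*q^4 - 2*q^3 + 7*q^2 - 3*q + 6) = -2*q^5 + 5*q^4 - 2*q^3 + 5*q^2 - 5*q - 3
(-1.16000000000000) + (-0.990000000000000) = -2.15000000000000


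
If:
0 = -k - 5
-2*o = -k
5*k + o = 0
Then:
No Solution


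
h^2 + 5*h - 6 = (h - 1)*(h + 6)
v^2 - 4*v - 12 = (v - 6)*(v + 2)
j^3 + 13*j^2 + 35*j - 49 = (j - 1)*(j + 7)^2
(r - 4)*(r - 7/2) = r^2 - 15*r/2 + 14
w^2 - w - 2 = (w - 2)*(w + 1)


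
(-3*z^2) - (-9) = 9 - 3*z^2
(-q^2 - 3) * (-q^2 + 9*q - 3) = q^4 - 9*q^3 + 6*q^2 - 27*q + 9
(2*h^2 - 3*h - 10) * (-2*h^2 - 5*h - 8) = -4*h^4 - 4*h^3 + 19*h^2 + 74*h + 80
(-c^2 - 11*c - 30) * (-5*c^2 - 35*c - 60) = 5*c^4 + 90*c^3 + 595*c^2 + 1710*c + 1800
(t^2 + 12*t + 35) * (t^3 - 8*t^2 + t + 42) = t^5 + 4*t^4 - 60*t^3 - 226*t^2 + 539*t + 1470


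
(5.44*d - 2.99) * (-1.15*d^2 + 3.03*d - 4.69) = -6.256*d^3 + 19.9217*d^2 - 34.5733*d + 14.0231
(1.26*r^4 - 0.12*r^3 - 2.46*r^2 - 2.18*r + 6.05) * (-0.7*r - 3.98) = -0.882*r^5 - 4.9308*r^4 + 2.1996*r^3 + 11.3168*r^2 + 4.4414*r - 24.079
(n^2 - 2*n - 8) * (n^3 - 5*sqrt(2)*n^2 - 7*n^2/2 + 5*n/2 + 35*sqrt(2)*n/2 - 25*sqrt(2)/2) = n^5 - 5*sqrt(2)*n^4 - 11*n^4/2 + 3*n^3/2 + 55*sqrt(2)*n^3/2 - 15*sqrt(2)*n^2/2 + 23*n^2 - 115*sqrt(2)*n - 20*n + 100*sqrt(2)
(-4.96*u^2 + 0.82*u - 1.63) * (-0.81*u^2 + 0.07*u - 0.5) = 4.0176*u^4 - 1.0114*u^3 + 3.8577*u^2 - 0.5241*u + 0.815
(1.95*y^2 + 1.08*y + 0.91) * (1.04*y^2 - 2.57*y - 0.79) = 2.028*y^4 - 3.8883*y^3 - 3.3697*y^2 - 3.1919*y - 0.7189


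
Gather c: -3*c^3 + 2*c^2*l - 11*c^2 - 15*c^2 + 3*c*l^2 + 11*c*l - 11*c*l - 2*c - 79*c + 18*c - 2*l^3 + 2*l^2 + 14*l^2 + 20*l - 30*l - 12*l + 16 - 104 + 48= -3*c^3 + c^2*(2*l - 26) + c*(3*l^2 - 63) - 2*l^3 + 16*l^2 - 22*l - 40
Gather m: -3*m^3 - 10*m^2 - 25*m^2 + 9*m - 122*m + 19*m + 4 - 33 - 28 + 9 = -3*m^3 - 35*m^2 - 94*m - 48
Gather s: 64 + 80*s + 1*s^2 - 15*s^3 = -15*s^3 + s^2 + 80*s + 64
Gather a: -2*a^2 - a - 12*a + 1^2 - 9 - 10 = -2*a^2 - 13*a - 18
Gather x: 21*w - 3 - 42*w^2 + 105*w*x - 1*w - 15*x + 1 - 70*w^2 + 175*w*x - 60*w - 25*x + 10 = -112*w^2 - 40*w + x*(280*w - 40) + 8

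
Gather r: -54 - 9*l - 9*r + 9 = -9*l - 9*r - 45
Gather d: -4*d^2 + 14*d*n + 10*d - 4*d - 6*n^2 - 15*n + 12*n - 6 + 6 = -4*d^2 + d*(14*n + 6) - 6*n^2 - 3*n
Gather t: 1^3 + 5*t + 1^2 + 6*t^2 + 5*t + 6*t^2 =12*t^2 + 10*t + 2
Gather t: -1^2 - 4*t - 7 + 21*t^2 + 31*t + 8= 21*t^2 + 27*t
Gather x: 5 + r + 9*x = r + 9*x + 5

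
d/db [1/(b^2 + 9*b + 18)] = (-2*b - 9)/(b^2 + 9*b + 18)^2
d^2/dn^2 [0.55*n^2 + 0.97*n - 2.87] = 1.10000000000000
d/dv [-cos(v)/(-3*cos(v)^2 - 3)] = -sin(v)^3/(3*(cos(v)^2 + 1)^2)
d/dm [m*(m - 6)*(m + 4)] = 3*m^2 - 4*m - 24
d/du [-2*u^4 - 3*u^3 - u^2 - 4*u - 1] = -8*u^3 - 9*u^2 - 2*u - 4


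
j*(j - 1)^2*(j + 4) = j^4 + 2*j^3 - 7*j^2 + 4*j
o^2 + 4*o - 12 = (o - 2)*(o + 6)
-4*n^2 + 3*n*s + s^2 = (-n + s)*(4*n + s)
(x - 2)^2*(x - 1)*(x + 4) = x^4 - x^3 - 12*x^2 + 28*x - 16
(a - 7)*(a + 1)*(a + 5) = a^3 - a^2 - 37*a - 35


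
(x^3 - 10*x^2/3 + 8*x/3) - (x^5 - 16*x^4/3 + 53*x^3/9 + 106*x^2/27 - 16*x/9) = -x^5 + 16*x^4/3 - 44*x^3/9 - 196*x^2/27 + 40*x/9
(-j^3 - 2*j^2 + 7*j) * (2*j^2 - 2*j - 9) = -2*j^5 - 2*j^4 + 27*j^3 + 4*j^2 - 63*j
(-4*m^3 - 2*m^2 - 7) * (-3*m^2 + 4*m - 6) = 12*m^5 - 10*m^4 + 16*m^3 + 33*m^2 - 28*m + 42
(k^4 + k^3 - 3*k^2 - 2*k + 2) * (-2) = -2*k^4 - 2*k^3 + 6*k^2 + 4*k - 4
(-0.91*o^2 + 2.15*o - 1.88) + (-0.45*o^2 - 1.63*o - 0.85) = -1.36*o^2 + 0.52*o - 2.73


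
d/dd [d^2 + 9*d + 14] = 2*d + 9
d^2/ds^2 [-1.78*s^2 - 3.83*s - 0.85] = -3.56000000000000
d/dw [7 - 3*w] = -3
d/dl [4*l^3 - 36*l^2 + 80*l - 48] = 12*l^2 - 72*l + 80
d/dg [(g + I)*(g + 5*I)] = 2*g + 6*I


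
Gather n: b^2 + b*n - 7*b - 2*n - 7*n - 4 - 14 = b^2 - 7*b + n*(b - 9) - 18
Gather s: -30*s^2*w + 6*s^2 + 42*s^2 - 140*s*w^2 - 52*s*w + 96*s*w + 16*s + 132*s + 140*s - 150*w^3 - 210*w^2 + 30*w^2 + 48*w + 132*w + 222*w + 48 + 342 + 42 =s^2*(48 - 30*w) + s*(-140*w^2 + 44*w + 288) - 150*w^3 - 180*w^2 + 402*w + 432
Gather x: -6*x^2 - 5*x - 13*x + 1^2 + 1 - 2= -6*x^2 - 18*x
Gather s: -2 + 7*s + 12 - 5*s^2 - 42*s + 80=-5*s^2 - 35*s + 90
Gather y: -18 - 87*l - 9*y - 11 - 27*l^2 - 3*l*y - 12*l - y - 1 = -27*l^2 - 99*l + y*(-3*l - 10) - 30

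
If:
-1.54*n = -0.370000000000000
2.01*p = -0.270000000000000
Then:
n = 0.24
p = -0.13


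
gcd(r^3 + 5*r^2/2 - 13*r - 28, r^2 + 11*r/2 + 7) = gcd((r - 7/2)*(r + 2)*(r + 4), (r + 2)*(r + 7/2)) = r + 2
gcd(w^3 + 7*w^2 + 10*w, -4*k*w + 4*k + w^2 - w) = 1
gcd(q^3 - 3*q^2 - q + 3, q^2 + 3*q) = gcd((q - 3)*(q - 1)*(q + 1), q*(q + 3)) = 1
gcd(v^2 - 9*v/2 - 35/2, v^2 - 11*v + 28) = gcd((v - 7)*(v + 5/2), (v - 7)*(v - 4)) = v - 7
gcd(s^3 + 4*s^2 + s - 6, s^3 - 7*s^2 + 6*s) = s - 1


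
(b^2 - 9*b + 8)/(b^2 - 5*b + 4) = (b - 8)/(b - 4)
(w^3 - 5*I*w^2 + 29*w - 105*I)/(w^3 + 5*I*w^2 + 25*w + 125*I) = (w^2 - 10*I*w - 21)/(w^2 + 25)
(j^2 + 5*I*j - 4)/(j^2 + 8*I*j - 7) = (j + 4*I)/(j + 7*I)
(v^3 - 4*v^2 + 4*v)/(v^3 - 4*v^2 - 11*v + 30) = v*(v - 2)/(v^2 - 2*v - 15)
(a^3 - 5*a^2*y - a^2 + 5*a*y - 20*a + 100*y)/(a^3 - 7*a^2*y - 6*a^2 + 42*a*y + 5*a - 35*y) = (-a^2 + 5*a*y - 4*a + 20*y)/(-a^2 + 7*a*y + a - 7*y)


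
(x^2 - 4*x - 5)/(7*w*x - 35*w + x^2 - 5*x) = (x + 1)/(7*w + x)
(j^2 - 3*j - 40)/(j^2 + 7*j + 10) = (j - 8)/(j + 2)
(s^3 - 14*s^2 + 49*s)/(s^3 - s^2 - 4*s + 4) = s*(s^2 - 14*s + 49)/(s^3 - s^2 - 4*s + 4)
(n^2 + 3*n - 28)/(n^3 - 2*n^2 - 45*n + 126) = (n - 4)/(n^2 - 9*n + 18)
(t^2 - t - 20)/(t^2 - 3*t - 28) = (t - 5)/(t - 7)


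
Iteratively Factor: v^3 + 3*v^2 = (v)*(v^2 + 3*v) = v*(v + 3)*(v)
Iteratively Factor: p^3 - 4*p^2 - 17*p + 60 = (p - 3)*(p^2 - p - 20) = (p - 3)*(p + 4)*(p - 5)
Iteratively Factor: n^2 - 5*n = (n - 5)*(n)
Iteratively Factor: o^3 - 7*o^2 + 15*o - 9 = (o - 3)*(o^2 - 4*o + 3) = (o - 3)*(o - 1)*(o - 3)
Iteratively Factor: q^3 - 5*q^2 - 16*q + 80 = (q - 5)*(q^2 - 16) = (q - 5)*(q - 4)*(q + 4)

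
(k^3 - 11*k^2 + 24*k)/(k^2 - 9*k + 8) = k*(k - 3)/(k - 1)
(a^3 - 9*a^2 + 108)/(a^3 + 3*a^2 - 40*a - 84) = (a^2 - 3*a - 18)/(a^2 + 9*a + 14)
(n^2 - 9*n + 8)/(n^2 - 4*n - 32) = (n - 1)/(n + 4)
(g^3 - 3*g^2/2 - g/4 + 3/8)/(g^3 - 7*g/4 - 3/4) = (g - 1/2)/(g + 1)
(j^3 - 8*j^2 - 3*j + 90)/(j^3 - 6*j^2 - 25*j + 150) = (j + 3)/(j + 5)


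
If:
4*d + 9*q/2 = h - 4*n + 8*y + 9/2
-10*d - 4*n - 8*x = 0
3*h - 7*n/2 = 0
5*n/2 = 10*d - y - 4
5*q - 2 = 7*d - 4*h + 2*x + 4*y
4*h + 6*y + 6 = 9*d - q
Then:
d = -19/39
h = -1351/312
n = -193/52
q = 701/156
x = 769/312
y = 127/312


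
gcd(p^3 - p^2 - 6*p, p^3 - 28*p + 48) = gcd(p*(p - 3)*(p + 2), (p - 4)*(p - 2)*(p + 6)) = 1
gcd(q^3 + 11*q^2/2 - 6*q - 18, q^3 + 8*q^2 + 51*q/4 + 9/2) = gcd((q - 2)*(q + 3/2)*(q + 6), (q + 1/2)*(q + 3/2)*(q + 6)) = q^2 + 15*q/2 + 9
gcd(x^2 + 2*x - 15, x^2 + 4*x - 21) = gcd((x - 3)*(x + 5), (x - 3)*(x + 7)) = x - 3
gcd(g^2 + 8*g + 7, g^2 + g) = g + 1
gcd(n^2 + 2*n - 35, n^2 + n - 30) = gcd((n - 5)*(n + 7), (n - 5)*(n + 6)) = n - 5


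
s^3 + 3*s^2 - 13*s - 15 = (s - 3)*(s + 1)*(s + 5)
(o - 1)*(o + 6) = o^2 + 5*o - 6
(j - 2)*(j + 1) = j^2 - j - 2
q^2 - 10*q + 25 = (q - 5)^2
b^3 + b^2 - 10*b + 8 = (b - 2)*(b - 1)*(b + 4)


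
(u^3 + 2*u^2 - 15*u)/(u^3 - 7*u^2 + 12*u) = (u + 5)/(u - 4)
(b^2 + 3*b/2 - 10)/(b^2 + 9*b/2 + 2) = (2*b - 5)/(2*b + 1)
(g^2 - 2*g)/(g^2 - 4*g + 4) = g/(g - 2)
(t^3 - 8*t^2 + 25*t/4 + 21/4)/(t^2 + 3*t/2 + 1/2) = (2*t^2 - 17*t + 21)/(2*(t + 1))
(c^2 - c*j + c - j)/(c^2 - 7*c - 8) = (c - j)/(c - 8)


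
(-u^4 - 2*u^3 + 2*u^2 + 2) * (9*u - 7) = -9*u^5 - 11*u^4 + 32*u^3 - 14*u^2 + 18*u - 14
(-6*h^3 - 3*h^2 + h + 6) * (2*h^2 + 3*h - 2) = -12*h^5 - 24*h^4 + 5*h^3 + 21*h^2 + 16*h - 12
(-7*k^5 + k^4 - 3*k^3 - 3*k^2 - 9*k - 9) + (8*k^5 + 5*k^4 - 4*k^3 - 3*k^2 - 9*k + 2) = k^5 + 6*k^4 - 7*k^3 - 6*k^2 - 18*k - 7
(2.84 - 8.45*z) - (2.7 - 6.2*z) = 0.14 - 2.25*z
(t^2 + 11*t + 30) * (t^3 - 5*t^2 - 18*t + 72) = t^5 + 6*t^4 - 43*t^3 - 276*t^2 + 252*t + 2160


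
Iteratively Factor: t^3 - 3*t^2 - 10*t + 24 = (t - 2)*(t^2 - t - 12) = (t - 4)*(t - 2)*(t + 3)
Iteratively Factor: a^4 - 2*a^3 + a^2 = (a - 1)*(a^3 - a^2) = a*(a - 1)*(a^2 - a) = a^2*(a - 1)*(a - 1)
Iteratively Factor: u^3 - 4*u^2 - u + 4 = (u + 1)*(u^2 - 5*u + 4) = (u - 4)*(u + 1)*(u - 1)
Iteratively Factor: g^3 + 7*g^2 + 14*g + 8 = (g + 2)*(g^2 + 5*g + 4) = (g + 2)*(g + 4)*(g + 1)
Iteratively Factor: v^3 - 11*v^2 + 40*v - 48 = (v - 3)*(v^2 - 8*v + 16) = (v - 4)*(v - 3)*(v - 4)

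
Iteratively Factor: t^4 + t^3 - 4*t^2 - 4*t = (t + 2)*(t^3 - t^2 - 2*t) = (t + 1)*(t + 2)*(t^2 - 2*t) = t*(t + 1)*(t + 2)*(t - 2)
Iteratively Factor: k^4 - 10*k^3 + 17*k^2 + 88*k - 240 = (k - 4)*(k^3 - 6*k^2 - 7*k + 60) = (k - 5)*(k - 4)*(k^2 - k - 12) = (k - 5)*(k - 4)^2*(k + 3)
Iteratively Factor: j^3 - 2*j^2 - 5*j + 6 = (j - 1)*(j^2 - j - 6) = (j - 3)*(j - 1)*(j + 2)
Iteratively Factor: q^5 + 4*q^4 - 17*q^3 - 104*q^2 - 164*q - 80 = (q - 5)*(q^4 + 9*q^3 + 28*q^2 + 36*q + 16) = (q - 5)*(q + 2)*(q^3 + 7*q^2 + 14*q + 8) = (q - 5)*(q + 2)*(q + 4)*(q^2 + 3*q + 2) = (q - 5)*(q + 1)*(q + 2)*(q + 4)*(q + 2)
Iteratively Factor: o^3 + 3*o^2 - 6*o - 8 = (o + 4)*(o^2 - o - 2) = (o - 2)*(o + 4)*(o + 1)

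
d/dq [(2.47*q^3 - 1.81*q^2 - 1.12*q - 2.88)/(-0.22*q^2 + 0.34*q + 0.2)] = (-0.5434*q^4 + 1.6796*q^3 + 0.6202*q^2 - 1.9912*q + 0.7552)/(0.0484*q^4 - 0.1496*q^3 + 0.0276*q^2 + 0.136*q + 0.04)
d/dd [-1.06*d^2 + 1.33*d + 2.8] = 1.33 - 2.12*d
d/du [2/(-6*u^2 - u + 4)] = 2*(12*u + 1)/(6*u^2 + u - 4)^2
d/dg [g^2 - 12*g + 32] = 2*g - 12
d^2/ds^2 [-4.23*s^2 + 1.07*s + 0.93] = -8.46000000000000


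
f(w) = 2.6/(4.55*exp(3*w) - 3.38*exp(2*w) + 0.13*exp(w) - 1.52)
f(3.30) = 0.00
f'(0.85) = -0.24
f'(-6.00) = 0.00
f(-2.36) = -1.69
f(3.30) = 0.00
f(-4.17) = -1.71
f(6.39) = 0.00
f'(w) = 2.6*(-13.65*exp(3*w) + 6.76*exp(2*w) - 0.13*exp(w))/(4.55*exp(3*w) - 3.38*exp(2*w) + 0.13*exp(w) - 1.52)^2 = (-35.49*exp(2*w) + 17.576*exp(w) - 0.338)*exp(w)/(4.55*exp(3*w) - 3.38*exp(2*w) + 0.13*exp(w) - 1.52)^2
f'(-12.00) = 0.00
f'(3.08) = -0.00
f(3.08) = 0.00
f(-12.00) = -1.71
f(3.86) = 0.00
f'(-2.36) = 0.04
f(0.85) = 0.07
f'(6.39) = -0.00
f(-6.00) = -1.71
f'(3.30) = -0.00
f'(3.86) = -0.00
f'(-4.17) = -0.00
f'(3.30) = -0.00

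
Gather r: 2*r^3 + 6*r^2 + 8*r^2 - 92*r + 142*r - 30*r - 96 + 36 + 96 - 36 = 2*r^3 + 14*r^2 + 20*r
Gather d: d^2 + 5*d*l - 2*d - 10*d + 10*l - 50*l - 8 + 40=d^2 + d*(5*l - 12) - 40*l + 32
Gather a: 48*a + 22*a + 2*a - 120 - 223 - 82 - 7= 72*a - 432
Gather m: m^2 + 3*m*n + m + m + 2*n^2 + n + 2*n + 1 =m^2 + m*(3*n + 2) + 2*n^2 + 3*n + 1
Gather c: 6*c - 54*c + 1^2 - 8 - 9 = -48*c - 16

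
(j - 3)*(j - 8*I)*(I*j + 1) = I*j^3 + 9*j^2 - 3*I*j^2 - 27*j - 8*I*j + 24*I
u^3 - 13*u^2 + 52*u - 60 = (u - 6)*(u - 5)*(u - 2)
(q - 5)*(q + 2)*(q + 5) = q^3 + 2*q^2 - 25*q - 50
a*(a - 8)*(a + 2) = a^3 - 6*a^2 - 16*a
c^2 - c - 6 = (c - 3)*(c + 2)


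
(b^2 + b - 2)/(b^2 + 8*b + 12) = (b - 1)/(b + 6)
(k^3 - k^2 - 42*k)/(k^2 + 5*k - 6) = k*(k - 7)/(k - 1)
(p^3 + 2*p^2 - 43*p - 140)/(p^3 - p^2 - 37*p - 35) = (p + 4)/(p + 1)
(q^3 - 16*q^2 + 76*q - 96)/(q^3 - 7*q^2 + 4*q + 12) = (q - 8)/(q + 1)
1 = 1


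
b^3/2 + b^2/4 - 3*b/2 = b*(b/2 + 1)*(b - 3/2)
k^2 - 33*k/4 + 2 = (k - 8)*(k - 1/4)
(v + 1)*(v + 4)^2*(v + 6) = v^4 + 15*v^3 + 78*v^2 + 160*v + 96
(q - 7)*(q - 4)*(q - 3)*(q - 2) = q^4 - 16*q^3 + 89*q^2 - 206*q + 168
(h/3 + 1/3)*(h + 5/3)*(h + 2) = h^3/3 + 14*h^2/9 + 7*h/3 + 10/9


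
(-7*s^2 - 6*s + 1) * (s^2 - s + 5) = -7*s^4 + s^3 - 28*s^2 - 31*s + 5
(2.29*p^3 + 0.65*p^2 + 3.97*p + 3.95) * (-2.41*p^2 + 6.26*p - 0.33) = -5.5189*p^5 + 12.7689*p^4 - 6.2544*p^3 + 15.1182*p^2 + 23.4169*p - 1.3035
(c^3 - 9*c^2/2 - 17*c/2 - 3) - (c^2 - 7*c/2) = c^3 - 11*c^2/2 - 5*c - 3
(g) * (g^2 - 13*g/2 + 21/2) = g^3 - 13*g^2/2 + 21*g/2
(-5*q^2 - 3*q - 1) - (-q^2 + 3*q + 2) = -4*q^2 - 6*q - 3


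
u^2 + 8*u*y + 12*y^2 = (u + 2*y)*(u + 6*y)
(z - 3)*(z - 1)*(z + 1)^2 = z^4 - 2*z^3 - 4*z^2 + 2*z + 3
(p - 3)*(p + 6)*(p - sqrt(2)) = p^3 - sqrt(2)*p^2 + 3*p^2 - 18*p - 3*sqrt(2)*p + 18*sqrt(2)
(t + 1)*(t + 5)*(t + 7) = t^3 + 13*t^2 + 47*t + 35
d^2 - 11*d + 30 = (d - 6)*(d - 5)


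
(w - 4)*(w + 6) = w^2 + 2*w - 24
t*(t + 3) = t^2 + 3*t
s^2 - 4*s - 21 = (s - 7)*(s + 3)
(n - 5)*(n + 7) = n^2 + 2*n - 35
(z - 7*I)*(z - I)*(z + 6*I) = z^3 - 2*I*z^2 + 41*z - 42*I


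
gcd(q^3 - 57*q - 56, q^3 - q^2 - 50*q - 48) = q^2 - 7*q - 8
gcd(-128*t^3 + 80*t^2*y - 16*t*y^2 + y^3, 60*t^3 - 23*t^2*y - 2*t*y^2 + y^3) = -4*t + y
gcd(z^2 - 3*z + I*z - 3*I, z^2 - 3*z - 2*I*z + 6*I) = z - 3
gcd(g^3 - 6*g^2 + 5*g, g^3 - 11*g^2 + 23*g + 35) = g - 5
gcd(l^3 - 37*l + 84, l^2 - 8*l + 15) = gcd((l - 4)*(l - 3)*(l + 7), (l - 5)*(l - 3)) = l - 3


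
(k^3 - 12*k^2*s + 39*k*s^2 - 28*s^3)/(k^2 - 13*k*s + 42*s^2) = (-k^2 + 5*k*s - 4*s^2)/(-k + 6*s)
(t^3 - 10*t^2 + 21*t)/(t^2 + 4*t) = (t^2 - 10*t + 21)/(t + 4)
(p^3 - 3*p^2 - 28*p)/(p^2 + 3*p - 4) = p*(p - 7)/(p - 1)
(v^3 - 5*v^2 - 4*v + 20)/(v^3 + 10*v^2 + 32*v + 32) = (v^2 - 7*v + 10)/(v^2 + 8*v + 16)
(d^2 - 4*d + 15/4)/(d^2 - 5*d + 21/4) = (2*d - 5)/(2*d - 7)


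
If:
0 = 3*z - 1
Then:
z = 1/3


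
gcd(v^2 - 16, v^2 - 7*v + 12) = v - 4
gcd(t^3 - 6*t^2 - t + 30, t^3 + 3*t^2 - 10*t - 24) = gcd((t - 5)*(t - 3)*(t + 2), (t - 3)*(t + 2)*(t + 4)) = t^2 - t - 6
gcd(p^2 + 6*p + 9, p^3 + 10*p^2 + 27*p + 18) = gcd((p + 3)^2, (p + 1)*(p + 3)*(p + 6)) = p + 3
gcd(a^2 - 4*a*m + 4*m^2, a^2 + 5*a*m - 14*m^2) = a - 2*m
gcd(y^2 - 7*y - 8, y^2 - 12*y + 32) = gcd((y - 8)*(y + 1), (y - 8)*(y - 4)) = y - 8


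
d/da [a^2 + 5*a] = 2*a + 5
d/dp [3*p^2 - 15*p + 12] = 6*p - 15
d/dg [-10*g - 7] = -10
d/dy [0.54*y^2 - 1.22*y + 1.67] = 1.08*y - 1.22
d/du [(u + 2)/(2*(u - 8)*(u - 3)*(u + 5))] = (-u^3 + 12*u + 91)/(u^6 - 12*u^5 - 26*u^4 + 612*u^3 - 479*u^2 - 7440*u + 14400)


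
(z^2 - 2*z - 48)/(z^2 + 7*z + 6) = (z - 8)/(z + 1)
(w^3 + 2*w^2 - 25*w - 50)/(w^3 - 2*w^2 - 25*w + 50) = (w + 2)/(w - 2)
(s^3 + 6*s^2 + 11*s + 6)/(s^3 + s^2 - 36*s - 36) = (s^2 + 5*s + 6)/(s^2 - 36)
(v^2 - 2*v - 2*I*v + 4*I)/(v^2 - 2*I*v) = (v - 2)/v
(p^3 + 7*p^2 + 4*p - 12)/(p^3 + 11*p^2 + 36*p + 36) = (p - 1)/(p + 3)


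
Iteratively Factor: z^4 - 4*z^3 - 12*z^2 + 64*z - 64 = (z - 4)*(z^3 - 12*z + 16) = (z - 4)*(z - 2)*(z^2 + 2*z - 8) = (z - 4)*(z - 2)^2*(z + 4)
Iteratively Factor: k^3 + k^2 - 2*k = (k - 1)*(k^2 + 2*k) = k*(k - 1)*(k + 2)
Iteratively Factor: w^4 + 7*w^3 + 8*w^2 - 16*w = (w)*(w^3 + 7*w^2 + 8*w - 16) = w*(w + 4)*(w^2 + 3*w - 4) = w*(w - 1)*(w + 4)*(w + 4)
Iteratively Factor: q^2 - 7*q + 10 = (q - 2)*(q - 5)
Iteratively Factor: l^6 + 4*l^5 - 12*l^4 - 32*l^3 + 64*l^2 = (l)*(l^5 + 4*l^4 - 12*l^3 - 32*l^2 + 64*l) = l*(l + 4)*(l^4 - 12*l^2 + 16*l) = l*(l - 2)*(l + 4)*(l^3 + 2*l^2 - 8*l) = l*(l - 2)*(l + 4)^2*(l^2 - 2*l) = l^2*(l - 2)*(l + 4)^2*(l - 2)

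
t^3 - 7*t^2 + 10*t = t*(t - 5)*(t - 2)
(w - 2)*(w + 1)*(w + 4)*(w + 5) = w^4 + 8*w^3 + 9*w^2 - 38*w - 40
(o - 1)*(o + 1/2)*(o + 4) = o^3 + 7*o^2/2 - 5*o/2 - 2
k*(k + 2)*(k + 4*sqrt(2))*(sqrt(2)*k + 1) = sqrt(2)*k^4 + 2*sqrt(2)*k^3 + 9*k^3 + 4*sqrt(2)*k^2 + 18*k^2 + 8*sqrt(2)*k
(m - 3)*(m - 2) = m^2 - 5*m + 6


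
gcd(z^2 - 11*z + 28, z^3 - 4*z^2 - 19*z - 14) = z - 7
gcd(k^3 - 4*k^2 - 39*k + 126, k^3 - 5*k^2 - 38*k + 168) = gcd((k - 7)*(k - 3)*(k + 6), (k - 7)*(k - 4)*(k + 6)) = k^2 - k - 42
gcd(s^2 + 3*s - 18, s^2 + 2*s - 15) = s - 3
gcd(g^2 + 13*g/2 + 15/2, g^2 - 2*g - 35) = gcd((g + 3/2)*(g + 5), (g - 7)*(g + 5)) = g + 5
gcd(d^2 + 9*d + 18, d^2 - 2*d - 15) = d + 3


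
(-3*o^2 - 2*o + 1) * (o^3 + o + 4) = -3*o^5 - 2*o^4 - 2*o^3 - 14*o^2 - 7*o + 4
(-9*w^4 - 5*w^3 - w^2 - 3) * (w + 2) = -9*w^5 - 23*w^4 - 11*w^3 - 2*w^2 - 3*w - 6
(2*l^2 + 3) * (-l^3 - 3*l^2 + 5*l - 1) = -2*l^5 - 6*l^4 + 7*l^3 - 11*l^2 + 15*l - 3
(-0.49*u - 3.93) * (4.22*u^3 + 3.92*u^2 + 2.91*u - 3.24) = -2.0678*u^4 - 18.5054*u^3 - 16.8315*u^2 - 9.8487*u + 12.7332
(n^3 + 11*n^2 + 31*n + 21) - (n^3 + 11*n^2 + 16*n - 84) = 15*n + 105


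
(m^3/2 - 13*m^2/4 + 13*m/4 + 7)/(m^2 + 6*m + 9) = (2*m^3 - 13*m^2 + 13*m + 28)/(4*(m^2 + 6*m + 9))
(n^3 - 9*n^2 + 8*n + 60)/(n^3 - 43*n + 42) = (n^2 - 3*n - 10)/(n^2 + 6*n - 7)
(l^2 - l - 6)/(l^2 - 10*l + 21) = (l + 2)/(l - 7)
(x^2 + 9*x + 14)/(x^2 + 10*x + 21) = (x + 2)/(x + 3)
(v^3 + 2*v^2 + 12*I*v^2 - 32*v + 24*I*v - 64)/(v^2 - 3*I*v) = (v^3 + v^2*(2 + 12*I) + 8*v*(-4 + 3*I) - 64)/(v*(v - 3*I))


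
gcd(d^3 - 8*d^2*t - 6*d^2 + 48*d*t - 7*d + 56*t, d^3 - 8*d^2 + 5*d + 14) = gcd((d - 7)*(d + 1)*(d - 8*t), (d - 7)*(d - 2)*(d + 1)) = d^2 - 6*d - 7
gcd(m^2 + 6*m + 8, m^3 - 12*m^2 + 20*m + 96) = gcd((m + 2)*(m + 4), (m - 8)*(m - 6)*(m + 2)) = m + 2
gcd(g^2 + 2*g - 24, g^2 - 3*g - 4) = g - 4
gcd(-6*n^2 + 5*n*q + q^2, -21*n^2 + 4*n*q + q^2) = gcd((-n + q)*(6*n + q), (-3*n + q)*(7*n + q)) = 1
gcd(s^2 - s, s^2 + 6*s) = s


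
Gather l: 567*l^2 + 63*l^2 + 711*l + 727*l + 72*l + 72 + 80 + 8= 630*l^2 + 1510*l + 160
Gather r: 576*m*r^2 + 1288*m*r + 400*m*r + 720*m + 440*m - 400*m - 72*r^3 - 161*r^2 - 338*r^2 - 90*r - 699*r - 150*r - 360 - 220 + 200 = 760*m - 72*r^3 + r^2*(576*m - 499) + r*(1688*m - 939) - 380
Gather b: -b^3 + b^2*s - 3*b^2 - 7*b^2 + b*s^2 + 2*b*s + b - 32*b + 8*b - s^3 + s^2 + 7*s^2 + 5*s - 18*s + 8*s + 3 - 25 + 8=-b^3 + b^2*(s - 10) + b*(s^2 + 2*s - 23) - s^3 + 8*s^2 - 5*s - 14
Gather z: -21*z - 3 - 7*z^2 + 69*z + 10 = -7*z^2 + 48*z + 7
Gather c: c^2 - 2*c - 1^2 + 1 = c^2 - 2*c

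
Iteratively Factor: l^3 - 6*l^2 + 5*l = (l - 1)*(l^2 - 5*l) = l*(l - 1)*(l - 5)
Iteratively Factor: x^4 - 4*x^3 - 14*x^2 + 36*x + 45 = (x - 5)*(x^3 + x^2 - 9*x - 9) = (x - 5)*(x + 1)*(x^2 - 9) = (x - 5)*(x + 1)*(x + 3)*(x - 3)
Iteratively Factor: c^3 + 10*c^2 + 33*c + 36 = (c + 4)*(c^2 + 6*c + 9) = (c + 3)*(c + 4)*(c + 3)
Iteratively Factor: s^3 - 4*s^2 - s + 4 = (s - 4)*(s^2 - 1) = (s - 4)*(s + 1)*(s - 1)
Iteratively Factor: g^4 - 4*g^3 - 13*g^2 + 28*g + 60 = (g - 5)*(g^3 + g^2 - 8*g - 12) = (g - 5)*(g + 2)*(g^2 - g - 6) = (g - 5)*(g + 2)^2*(g - 3)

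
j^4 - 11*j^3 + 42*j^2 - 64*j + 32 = (j - 4)^2*(j - 2)*(j - 1)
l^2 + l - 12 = (l - 3)*(l + 4)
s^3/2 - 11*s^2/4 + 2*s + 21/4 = (s/2 + 1/2)*(s - 7/2)*(s - 3)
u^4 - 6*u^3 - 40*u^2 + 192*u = u*(u - 8)*(u - 4)*(u + 6)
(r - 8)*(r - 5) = r^2 - 13*r + 40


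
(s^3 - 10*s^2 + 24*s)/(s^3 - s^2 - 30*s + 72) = s*(s - 6)/(s^2 + 3*s - 18)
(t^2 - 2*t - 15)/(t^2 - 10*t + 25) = (t + 3)/(t - 5)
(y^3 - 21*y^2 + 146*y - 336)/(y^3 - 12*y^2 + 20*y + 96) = (y - 7)/(y + 2)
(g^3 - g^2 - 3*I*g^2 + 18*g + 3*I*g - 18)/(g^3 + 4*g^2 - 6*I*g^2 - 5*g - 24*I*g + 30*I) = (g + 3*I)/(g + 5)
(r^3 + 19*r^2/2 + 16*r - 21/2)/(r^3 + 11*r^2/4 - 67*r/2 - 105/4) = 2*(2*r^2 + 5*r - 3)/(4*r^2 - 17*r - 15)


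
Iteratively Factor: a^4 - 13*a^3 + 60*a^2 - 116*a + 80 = (a - 2)*(a^3 - 11*a^2 + 38*a - 40) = (a - 4)*(a - 2)*(a^2 - 7*a + 10) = (a - 4)*(a - 2)^2*(a - 5)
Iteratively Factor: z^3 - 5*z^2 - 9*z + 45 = (z - 3)*(z^2 - 2*z - 15) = (z - 5)*(z - 3)*(z + 3)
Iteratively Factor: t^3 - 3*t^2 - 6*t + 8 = (t - 4)*(t^2 + t - 2) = (t - 4)*(t - 1)*(t + 2)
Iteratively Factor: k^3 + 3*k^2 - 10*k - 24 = (k - 3)*(k^2 + 6*k + 8) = (k - 3)*(k + 4)*(k + 2)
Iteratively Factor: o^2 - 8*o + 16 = (o - 4)*(o - 4)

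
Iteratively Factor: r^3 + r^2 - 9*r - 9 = (r + 1)*(r^2 - 9) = (r + 1)*(r + 3)*(r - 3)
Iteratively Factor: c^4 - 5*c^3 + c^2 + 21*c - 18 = (c - 1)*(c^3 - 4*c^2 - 3*c + 18) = (c - 3)*(c - 1)*(c^2 - c - 6) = (c - 3)^2*(c - 1)*(c + 2)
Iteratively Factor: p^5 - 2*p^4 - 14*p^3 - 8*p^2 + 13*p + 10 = (p + 2)*(p^4 - 4*p^3 - 6*p^2 + 4*p + 5) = (p - 5)*(p + 2)*(p^3 + p^2 - p - 1) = (p - 5)*(p + 1)*(p + 2)*(p^2 - 1) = (p - 5)*(p + 1)^2*(p + 2)*(p - 1)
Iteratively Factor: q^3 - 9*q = (q)*(q^2 - 9) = q*(q - 3)*(q + 3)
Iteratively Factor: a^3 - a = (a + 1)*(a^2 - a) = a*(a + 1)*(a - 1)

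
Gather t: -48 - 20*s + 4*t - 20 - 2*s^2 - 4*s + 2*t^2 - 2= -2*s^2 - 24*s + 2*t^2 + 4*t - 70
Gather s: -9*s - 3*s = -12*s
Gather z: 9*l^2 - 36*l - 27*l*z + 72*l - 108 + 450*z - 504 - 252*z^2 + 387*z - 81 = 9*l^2 + 36*l - 252*z^2 + z*(837 - 27*l) - 693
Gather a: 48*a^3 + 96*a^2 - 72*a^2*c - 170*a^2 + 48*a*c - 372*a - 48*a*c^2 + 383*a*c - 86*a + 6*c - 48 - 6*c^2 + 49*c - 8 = 48*a^3 + a^2*(-72*c - 74) + a*(-48*c^2 + 431*c - 458) - 6*c^2 + 55*c - 56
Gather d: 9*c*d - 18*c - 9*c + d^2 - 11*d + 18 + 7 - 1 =-27*c + d^2 + d*(9*c - 11) + 24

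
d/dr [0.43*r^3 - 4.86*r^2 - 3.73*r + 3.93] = 1.29*r^2 - 9.72*r - 3.73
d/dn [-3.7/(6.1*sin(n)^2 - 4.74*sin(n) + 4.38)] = (45.14*sin(n) - 17.538)*cos(n)/(6.1*sin(n)^2 - 4.74*sin(n) + 4.38)^2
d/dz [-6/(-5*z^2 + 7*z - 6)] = 6*(7 - 10*z)/(5*z^2 - 7*z + 6)^2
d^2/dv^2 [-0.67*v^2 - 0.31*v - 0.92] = -1.34000000000000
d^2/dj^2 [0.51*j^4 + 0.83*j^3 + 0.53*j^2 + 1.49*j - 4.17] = 6.12*j^2 + 4.98*j + 1.06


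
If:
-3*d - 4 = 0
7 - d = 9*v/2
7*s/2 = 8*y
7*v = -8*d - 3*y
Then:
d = -4/3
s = -992/567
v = 50/27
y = -62/81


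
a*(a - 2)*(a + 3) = a^3 + a^2 - 6*a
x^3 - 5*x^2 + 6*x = x*(x - 3)*(x - 2)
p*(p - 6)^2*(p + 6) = p^4 - 6*p^3 - 36*p^2 + 216*p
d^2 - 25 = (d - 5)*(d + 5)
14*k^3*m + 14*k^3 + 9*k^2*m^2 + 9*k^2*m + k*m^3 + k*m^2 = (2*k + m)*(7*k + m)*(k*m + k)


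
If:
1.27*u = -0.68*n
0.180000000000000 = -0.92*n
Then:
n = -0.20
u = 0.10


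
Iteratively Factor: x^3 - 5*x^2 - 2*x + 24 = (x + 2)*(x^2 - 7*x + 12) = (x - 3)*(x + 2)*(x - 4)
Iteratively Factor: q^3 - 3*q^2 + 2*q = (q)*(q^2 - 3*q + 2) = q*(q - 2)*(q - 1)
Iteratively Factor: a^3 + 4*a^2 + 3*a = (a + 1)*(a^2 + 3*a) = a*(a + 1)*(a + 3)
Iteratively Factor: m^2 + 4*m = (m + 4)*(m)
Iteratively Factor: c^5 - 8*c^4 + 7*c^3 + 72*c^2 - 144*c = (c)*(c^4 - 8*c^3 + 7*c^2 + 72*c - 144) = c*(c - 4)*(c^3 - 4*c^2 - 9*c + 36) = c*(c - 4)^2*(c^2 - 9) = c*(c - 4)^2*(c + 3)*(c - 3)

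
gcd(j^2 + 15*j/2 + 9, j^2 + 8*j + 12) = j + 6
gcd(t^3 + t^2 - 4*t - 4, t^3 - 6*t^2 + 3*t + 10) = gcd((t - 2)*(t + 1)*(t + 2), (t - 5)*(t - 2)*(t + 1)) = t^2 - t - 2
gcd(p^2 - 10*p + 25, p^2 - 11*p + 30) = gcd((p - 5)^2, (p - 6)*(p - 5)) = p - 5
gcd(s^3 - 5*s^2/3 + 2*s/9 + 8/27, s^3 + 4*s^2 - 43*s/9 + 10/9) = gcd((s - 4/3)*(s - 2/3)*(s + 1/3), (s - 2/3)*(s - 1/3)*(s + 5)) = s - 2/3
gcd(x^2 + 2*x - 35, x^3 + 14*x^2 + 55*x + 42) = x + 7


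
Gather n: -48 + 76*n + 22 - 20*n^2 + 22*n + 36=-20*n^2 + 98*n + 10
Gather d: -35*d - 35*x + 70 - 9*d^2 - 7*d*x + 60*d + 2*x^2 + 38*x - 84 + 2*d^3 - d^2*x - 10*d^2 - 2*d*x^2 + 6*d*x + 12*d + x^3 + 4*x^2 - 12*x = 2*d^3 + d^2*(-x - 19) + d*(-2*x^2 - x + 37) + x^3 + 6*x^2 - 9*x - 14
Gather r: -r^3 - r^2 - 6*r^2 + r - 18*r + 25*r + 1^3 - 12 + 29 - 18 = -r^3 - 7*r^2 + 8*r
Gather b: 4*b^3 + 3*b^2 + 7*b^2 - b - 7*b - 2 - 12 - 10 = 4*b^3 + 10*b^2 - 8*b - 24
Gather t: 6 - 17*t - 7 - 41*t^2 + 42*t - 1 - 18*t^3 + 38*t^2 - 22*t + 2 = -18*t^3 - 3*t^2 + 3*t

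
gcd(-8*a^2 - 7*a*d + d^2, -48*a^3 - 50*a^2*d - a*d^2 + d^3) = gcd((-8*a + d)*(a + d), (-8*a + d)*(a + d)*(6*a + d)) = 8*a^2 + 7*a*d - d^2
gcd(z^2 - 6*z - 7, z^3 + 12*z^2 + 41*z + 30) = z + 1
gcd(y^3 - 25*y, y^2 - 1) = 1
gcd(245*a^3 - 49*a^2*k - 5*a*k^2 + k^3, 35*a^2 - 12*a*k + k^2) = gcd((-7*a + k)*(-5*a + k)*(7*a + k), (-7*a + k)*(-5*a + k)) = 35*a^2 - 12*a*k + k^2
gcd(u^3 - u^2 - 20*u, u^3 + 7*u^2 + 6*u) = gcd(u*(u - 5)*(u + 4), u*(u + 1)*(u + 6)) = u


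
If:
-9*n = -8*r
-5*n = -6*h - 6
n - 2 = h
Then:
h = 4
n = 6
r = 27/4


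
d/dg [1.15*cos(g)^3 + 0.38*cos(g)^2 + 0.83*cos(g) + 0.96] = (3.45*sin(g)^2 - 0.76*cos(g) - 4.28)*sin(g)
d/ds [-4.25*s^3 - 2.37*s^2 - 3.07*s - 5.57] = -12.75*s^2 - 4.74*s - 3.07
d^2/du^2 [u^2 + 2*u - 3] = 2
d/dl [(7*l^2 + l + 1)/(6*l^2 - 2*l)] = (-10*l^2 - 6*l + 1)/(2*l^2*(9*l^2 - 6*l + 1))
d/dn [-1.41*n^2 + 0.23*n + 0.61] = 0.23 - 2.82*n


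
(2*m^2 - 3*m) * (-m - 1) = -2*m^3 + m^2 + 3*m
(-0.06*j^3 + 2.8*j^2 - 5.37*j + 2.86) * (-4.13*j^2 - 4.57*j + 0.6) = 0.2478*j^5 - 11.2898*j^4 + 9.3461*j^3 + 14.4091*j^2 - 16.2922*j + 1.716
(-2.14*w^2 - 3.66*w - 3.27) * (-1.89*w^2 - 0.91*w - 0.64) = 4.0446*w^4 + 8.8648*w^3 + 10.8805*w^2 + 5.3181*w + 2.0928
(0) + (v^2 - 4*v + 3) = v^2 - 4*v + 3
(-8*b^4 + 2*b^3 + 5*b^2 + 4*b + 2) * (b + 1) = -8*b^5 - 6*b^4 + 7*b^3 + 9*b^2 + 6*b + 2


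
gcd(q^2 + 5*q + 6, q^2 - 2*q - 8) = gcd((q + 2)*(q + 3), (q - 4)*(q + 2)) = q + 2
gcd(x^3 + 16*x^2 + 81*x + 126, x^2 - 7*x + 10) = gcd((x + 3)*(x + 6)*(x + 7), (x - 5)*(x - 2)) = 1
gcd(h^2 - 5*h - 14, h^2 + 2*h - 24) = 1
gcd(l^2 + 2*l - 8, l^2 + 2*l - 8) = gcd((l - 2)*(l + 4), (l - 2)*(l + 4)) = l^2 + 2*l - 8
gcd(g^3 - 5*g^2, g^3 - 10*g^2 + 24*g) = g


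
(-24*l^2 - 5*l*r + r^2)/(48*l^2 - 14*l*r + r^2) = (3*l + r)/(-6*l + r)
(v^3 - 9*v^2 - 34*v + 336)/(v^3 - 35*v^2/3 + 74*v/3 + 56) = 3*(v^2 - 2*v - 48)/(3*v^2 - 14*v - 24)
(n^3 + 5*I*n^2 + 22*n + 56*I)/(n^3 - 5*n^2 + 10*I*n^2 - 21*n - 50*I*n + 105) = (n^2 - 2*I*n + 8)/(n^2 + n*(-5 + 3*I) - 15*I)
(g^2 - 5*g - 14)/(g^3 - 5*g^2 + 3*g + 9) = (g^2 - 5*g - 14)/(g^3 - 5*g^2 + 3*g + 9)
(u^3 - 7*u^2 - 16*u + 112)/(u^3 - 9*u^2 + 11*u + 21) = (u^2 - 16)/(u^2 - 2*u - 3)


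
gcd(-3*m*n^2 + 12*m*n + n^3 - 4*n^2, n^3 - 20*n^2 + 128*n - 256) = n - 4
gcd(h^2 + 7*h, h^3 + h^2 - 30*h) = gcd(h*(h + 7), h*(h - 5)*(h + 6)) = h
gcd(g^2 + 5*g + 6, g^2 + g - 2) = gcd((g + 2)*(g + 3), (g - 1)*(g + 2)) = g + 2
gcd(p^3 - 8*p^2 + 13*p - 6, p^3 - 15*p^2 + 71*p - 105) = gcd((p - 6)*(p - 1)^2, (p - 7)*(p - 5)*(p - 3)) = 1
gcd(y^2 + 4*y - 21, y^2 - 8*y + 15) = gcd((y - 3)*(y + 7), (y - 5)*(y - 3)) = y - 3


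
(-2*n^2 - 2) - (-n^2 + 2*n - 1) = -n^2 - 2*n - 1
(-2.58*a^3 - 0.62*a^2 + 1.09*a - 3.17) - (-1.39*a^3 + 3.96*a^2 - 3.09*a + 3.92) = -1.19*a^3 - 4.58*a^2 + 4.18*a - 7.09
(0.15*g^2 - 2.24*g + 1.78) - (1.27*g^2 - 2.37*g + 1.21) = -1.12*g^2 + 0.13*g + 0.57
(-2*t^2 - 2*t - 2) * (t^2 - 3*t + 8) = -2*t^4 + 4*t^3 - 12*t^2 - 10*t - 16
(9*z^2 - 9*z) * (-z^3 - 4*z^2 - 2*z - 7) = -9*z^5 - 27*z^4 + 18*z^3 - 45*z^2 + 63*z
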